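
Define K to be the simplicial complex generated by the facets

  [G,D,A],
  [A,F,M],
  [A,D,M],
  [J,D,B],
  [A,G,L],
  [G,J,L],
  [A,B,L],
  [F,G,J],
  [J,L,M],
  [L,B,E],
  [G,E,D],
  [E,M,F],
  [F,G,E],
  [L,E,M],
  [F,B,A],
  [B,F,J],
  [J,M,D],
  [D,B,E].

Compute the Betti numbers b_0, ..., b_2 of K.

Order the vertices as A < B < D < E < F < G < J < L < M. Listing each simplex with vertices in this order, K has dimension 2 with simplices:

  0-simplices (9): A, B, D, E, F, G, J, L, M
  1-simplices (27): AB, AD, AF, AG, AL, AM, BD, BE, BF, BJ, BL, DE, DG, DJ, DM, EF, EG, EL, EM, FG, FJ, FM, GJ, GL, JL, JM, LM
  2-simplices (18): ABF, ABL, ADG, ADM, AFM, AGL, BDE, BDJ, BEL, BFJ, DEG, DJM, EFG, EFM, ELM, FGJ, GJL, JLM

Hence C_0 ≅ Z^9, C_1 ≅ Z^27, C_2 ≅ Z^18.

Boundary ∂_1: C_1 → C_0 sends each edge [p,q] (with p < q) to q − p. For instance
  ∂FJ = J − F.
The resulting 9×27 matrix has rank 8, and its Smith normal form has invariant factors (1,1,1,1,1,1,1,1).

∂_2: C_2 → C_1 acts by ∂[p,q,r] = [q,r] − [p,r] + [p,q]. For instance
  ∂ELM = LM − EM + EL,
  ∂ADM = DM − AM + AD.
As a 27×18 matrix over Z this has rank 17, with invariant factors (1,1,1,1,1,1,1,1,1,1,1,1,1,1,1,1,1).

Now H_k = ker ∂_k / im ∂_{k+1}, so:

  H_0: rank C_0 − rank ∂_1 = 9 − 8 = 1, and the invariant factors of ∂_1 are all 1, so H_0 ≅ Z.
  H_1: rank ker ∂_1 − rank ∂_2 = (27 − 8) − 17 = 2, and the invariant factors of ∂_2 are all 1, so H_1 ≅ Z^2.
  H_2: rank ker ∂_2 − rank ∂_3 = (18 − 17) − 0 = 1, and there is no ∂_3, so H_2 ≅ Z.

As a check, the Euler characteristic is 9 − 27 + 18 = 0, which agrees with 1 − 2 + 1 = 0.

Hence the Betti numbers are b_0 = 1, b_1 = 2, b_2 = 1.

b_0 = 1, b_1 = 2, b_2 = 1.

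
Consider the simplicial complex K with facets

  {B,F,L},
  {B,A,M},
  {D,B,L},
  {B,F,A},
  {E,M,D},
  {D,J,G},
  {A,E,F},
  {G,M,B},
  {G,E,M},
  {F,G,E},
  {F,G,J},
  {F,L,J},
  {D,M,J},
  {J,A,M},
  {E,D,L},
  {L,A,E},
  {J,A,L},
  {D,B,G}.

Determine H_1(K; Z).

H_1 ≅ Z ⊕ Z/2Z.

K has 9 vertices, 27 edges, 18 triangles.
rank ∂_1 = 8, rank ∂_2 = 18 ⇒ b_1 = 27 − 8 − 18 = 1; ∂_2 has invariant factor(s) [2] giving torsion. So H_1 ≅ Z ⊕ Z/2Z.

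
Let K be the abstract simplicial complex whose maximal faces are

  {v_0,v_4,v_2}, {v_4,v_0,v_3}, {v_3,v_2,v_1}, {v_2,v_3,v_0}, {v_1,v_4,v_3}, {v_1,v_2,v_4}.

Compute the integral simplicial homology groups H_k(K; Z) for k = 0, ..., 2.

H_0 ≅ Z,  H_1 = 0,  H_2 ≅ Z.

Order the vertices as v_0 < v_1 < v_2 < v_3 < v_4. Listing each simplex with vertices in this order, K has dimension 2 with simplices:

  0-simplices (5): [v_0], [v_1], [v_2], [v_3], [v_4]
  1-simplices (9): [v_0,v_2], [v_0,v_3], [v_0,v_4], [v_1,v_2], [v_1,v_3], [v_1,v_4], [v_2,v_3], [v_2,v_4], [v_3,v_4]
  2-simplices (6): [v_0,v_2,v_3], [v_0,v_2,v_4], [v_0,v_3,v_4], [v_1,v_2,v_3], [v_1,v_2,v_4], [v_1,v_3,v_4]

giving chain groups C_0 ≅ Z^5, C_1 ≅ Z^9, C_2 ≅ Z^6.

The boundary map ∂_1: C_1 → C_0 sends each edge [p,q] (with p < q) to q − p.
As a 5×9 matrix over Z this has rank 4, with invariant factors (1,1,1,1).

The boundary map ∂_2: C_2 → C_1 acts by ∂[p,q,r] = [q,r] − [p,r] + [p,q]. For instance
  ∂[v_0,v_2,v_3] = [v_2,v_3] − [v_0,v_3] + [v_0,v_2],
  ∂[v_0,v_2,v_4] = [v_2,v_4] − [v_0,v_4] + [v_0,v_2].
The 9×6 boundary matrix has rank 5 and Smith normal form diag(1,1,1,1,1).

From H_k ≅ ker(∂_k) / im(∂_{k+1}) we obtain:

  H_0: rank C_0 − rank ∂_1 = 5 − 4 = 1, and the invariant factors of ∂_1 are all 1, so H_0 = Z.
  H_1: rank ker ∂_1 − rank ∂_2 = (9 − 4) − 5 = 0, and the invariant factors of ∂_2 are all 1, so H_1 = 0.
  H_2: rank ker ∂_2 − rank ∂_3 = (6 − 5) − 0 = 1, and there is no ∂_3, so H_2 = Z.

As a check, the Euler characteristic is 5 − 9 + 6 = 2, which agrees with 1 − 0 + 1 = 2.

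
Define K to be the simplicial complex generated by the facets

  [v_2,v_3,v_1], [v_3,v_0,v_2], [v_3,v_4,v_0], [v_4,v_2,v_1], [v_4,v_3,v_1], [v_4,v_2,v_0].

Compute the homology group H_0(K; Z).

H_0 = Z.

We work with the vertex ordering v_0 < v_1 < v_2 < v_3 < v_4. The simplices of K, each written with vertices in increasing order, are:

  0-simplices (5): [v_0], [v_1], [v_2], [v_3], [v_4]
  1-simplices (9): [v_0,v_2], [v_0,v_3], [v_0,v_4], [v_1,v_2], [v_1,v_3], [v_1,v_4], [v_2,v_3], [v_2,v_4], [v_3,v_4]
  2-simplices (6): [v_0,v_2,v_3], [v_0,v_2,v_4], [v_0,v_3,v_4], [v_1,v_2,v_3], [v_1,v_2,v_4], [v_1,v_3,v_4]

so the chain groups are C_0 ≅ Z^5, C_1 ≅ Z^9, C_2 ≅ Z^6.

The boundary map ∂_1: C_1 → C_0 is given by ∂[p,q] = [q] − [p]. For instance
  ∂[v_0,v_4] = [v_4] − [v_0].
The 5×9 boundary matrix has rank 4 and Smith normal form diag(1,1,1,1).

Boundary ∂_2: C_2 → C_1 maps a triangle to the signed sum of its edges. For instance
  ∂[v_1,v_3,v_4] = [v_3,v_4] − [v_1,v_4] + [v_1,v_3],
  ∂[v_1,v_2,v_4] = [v_2,v_4] − [v_1,v_4] + [v_1,v_2].
As a 9×6 matrix over Z this has rank 5, with invariant factors (1,1,1,1,1).

Now H_k = ker ∂_k / im ∂_{k+1}, so:

  H_0: rank C_0 − rank ∂_1 = 5 − 4 = 1, and the invariant factors of ∂_1 are all 1, so H_0 ≅ Z.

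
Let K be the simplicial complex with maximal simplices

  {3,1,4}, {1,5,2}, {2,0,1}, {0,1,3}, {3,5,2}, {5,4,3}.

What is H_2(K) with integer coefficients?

H_2 ≅ 0.

K has 6 vertices, 12 edges, 6 triangles.
rank ∂_2 = 6, rank ∂_3 = 0 ⇒ b_2 = 6 − 6 − 0 = 0. So H_2 ≅ 0.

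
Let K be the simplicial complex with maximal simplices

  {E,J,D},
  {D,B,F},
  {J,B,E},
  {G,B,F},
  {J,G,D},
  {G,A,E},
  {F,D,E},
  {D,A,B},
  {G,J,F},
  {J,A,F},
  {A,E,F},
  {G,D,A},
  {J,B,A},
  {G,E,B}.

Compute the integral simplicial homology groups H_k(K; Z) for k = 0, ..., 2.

H_0 ≅ Z,  H_1 ≅ Z^2,  H_2 ≅ Z.

Fix the vertex order A < B < D < E < F < G < J and write every simplex with vertices in increasing order. Then dim K = 2 and the simplices of K are:

  0-simplices (7): A, B, D, E, F, G, J
  1-simplices (21): AB, AD, AE, AF, AG, AJ, BD, BE, BF, BG, BJ, DE, DF, DG, DJ, EF, EG, EJ, FG, FJ, GJ
  2-simplices (14): ABD, ABJ, ADG, AEF, AEG, AFJ, BDF, BEG, BEJ, BFG, DEF, DEJ, DGJ, FGJ

so the chain groups are C_0 ≅ Z^7, C_1 ≅ Z^21, C_2 ≅ Z^14.

The boundary map ∂_1: C_1 → C_0 sends each edge [p,q] (with p < q) to q − p. For instance
  ∂BE = E − B.
This gives a 7×21 integer matrix of rank 6; reducing to Smith normal form yields diagonal entries (1,1,1,1,1,1).

The boundary map ∂_2: C_2 → C_1 acts by ∂[p,q,r] = [q,r] − [p,r] + [p,q]. For instance
  ∂DEJ = EJ − DJ + DE,
  ∂ADG = DG − AG + AD.
As a 21×14 matrix over Z this has rank 13, with invariant factors (1,1,1,1,1,1,1,1,1,1,1,1,1).

Reading off H_k = ker ∂_k / im ∂_{k+1}:

  H_0: rank C_0 − rank ∂_1 = 7 − 6 = 1, and the invariant factors of ∂_1 are all 1, so H_0 ≅ Z.
  H_1: rank ker ∂_1 − rank ∂_2 = (21 − 6) − 13 = 2, and the invariant factors of ∂_2 are all 1, so H_1 ≅ Z^2.
  H_2: rank ker ∂_2 − rank ∂_3 = (14 − 13) − 0 = 1, and there is no ∂_3, so H_2 ≅ Z.

As a check, the Euler characteristic is 7 − 21 + 14 = 0, which agrees with 1 − 2 + 1 = 0.
(K is a triangulation of the torus T^2.)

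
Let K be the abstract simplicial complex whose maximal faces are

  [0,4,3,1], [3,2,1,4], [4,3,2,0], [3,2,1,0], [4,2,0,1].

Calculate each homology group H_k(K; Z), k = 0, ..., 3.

H_0 ≅ Z,  H_1 = 0,  H_2 = 0,  H_3 ≅ Z.

Fix the vertex order 0 < 1 < 2 < 3 < 4 and write every simplex with vertices in increasing order. Then dim K = 3 and the simplices of K are:

  0-simplices (5): [0], [1], [2], [3], [4]
  1-simplices (10): [0,1], [0,2], [0,3], [0,4], [1,2], [1,3], [1,4], [2,3], [2,4], [3,4]
  2-simplices (10): [0,1,2], [0,1,3], [0,1,4], [0,2,3], [0,2,4], [0,3,4], [1,2,3], [1,2,4], [1,3,4], [2,3,4]
  3-simplices (5): [0,1,2,3], [0,1,2,4], [0,1,3,4], [0,2,3,4], [1,2,3,4]

Hence C_0 ≅ Z^5, C_1 ≅ Z^10, C_2 ≅ Z^10, C_3 ≅ Z^5.

Boundary ∂_1: C_1 → C_0 maps an edge to its endpoints' difference, ∂[p,q] = q − p. For instance
  ∂[1,4] = [4] − [1].
This gives a 5×10 integer matrix of rank 4; reducing to Smith normal form yields diagonal entries (1,1,1,1).

The boundary map ∂_2: C_2 → C_1 acts by ∂[p,q,r] = [q,r] − [p,r] + [p,q]. For instance
  ∂[0,1,4] = [1,4] − [0,4] + [0,1],
  ∂[0,1,2] = [1,2] − [0,2] + [0,1].
The 10×10 boundary matrix has rank 6 and Smith normal form diag(1,1,1,1,1,1).

Boundary ∂_3: C_3 → C_2 sends each 3-simplex σ to the alternating sum Σ_i (−1)^i (σ with its i-th vertex removed). For instance
  ∂[0,1,2,3] = [1,2,3] − [0,2,3] + [0,1,3] − [0,1,2],
  ∂[0,1,2,4] = [1,2,4] − [0,2,4] + [0,1,4] − [0,1,2].
The resulting 10×5 matrix has rank 4, and its Smith normal form has invariant factors (1,1,1,1).

Computing H_k = (kernel of ∂_k) / (image of ∂_{k+1}):

  H_0: rank C_0 − rank ∂_1 = 5 − 4 = 1, and the invariant factors of ∂_1 are all 1, so H_0 ≅ Z.
  H_1: rank ker ∂_1 − rank ∂_2 = (10 − 4) − 6 = 0, and the invariant factors of ∂_2 are all 1, so H_1 ≅ 0.
  H_2: rank ker ∂_2 − rank ∂_3 = (10 − 6) − 4 = 0, and the invariant factors of ∂_3 are all 1, so H_2 ≅ 0.
  H_3: rank ker ∂_3 − rank ∂_4 = (5 − 4) − 0 = 1, and there is no ∂_4, so H_3 ≅ Z.

As a check, the Euler characteristic is 5 − 10 + 10 − 5 = 0, which agrees with 1 − 0 + 0 − 1 = 0.
(K is a triangulation of the 3-sphere S^3.)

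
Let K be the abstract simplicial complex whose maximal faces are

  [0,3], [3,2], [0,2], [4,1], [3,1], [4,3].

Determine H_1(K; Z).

H_1 = Z^2.

Take the total order 0 < 1 < 2 < 3 < 4 on the vertex set. Then K (dimension 1) consists of the simplices:

  0-simplices (5): [0], [1], [2], [3], [4]
  1-simplices (6): [0,2], [0,3], [1,3], [1,4], [2,3], [3,4]

giving chain groups C_0 ≅ Z^5, C_1 ≅ Z^6.

The boundary map ∂_1: C_1 → C_0 sends each edge [p,q] (with p < q) to q − p. For instance
  ∂[1,4] = [4] − [1].
The 5×6 boundary matrix has rank 4 and Smith normal form diag(1,1,1,1).

From H_k ≅ ker(∂_k) / im(∂_{k+1}) we obtain:

  H_1: rank ker ∂_1 − rank ∂_2 = (6 − 4) − 0 = 2, and there is no ∂_2, so H_1 ≅ Z^2.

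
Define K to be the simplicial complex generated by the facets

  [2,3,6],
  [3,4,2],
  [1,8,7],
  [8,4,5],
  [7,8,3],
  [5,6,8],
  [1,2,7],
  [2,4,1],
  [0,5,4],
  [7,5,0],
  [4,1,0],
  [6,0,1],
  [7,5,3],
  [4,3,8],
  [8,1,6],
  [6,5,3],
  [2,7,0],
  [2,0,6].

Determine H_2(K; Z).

Order the vertices as 0 < 1 < 2 < 3 < 4 < 5 < 6 < 7 < 8. Listing each simplex with vertices in this order, K has dimension 2 with simplices:

  0-simplices (9): [0], [1], [2], [3], [4], [5], [6], [7], [8]
  1-simplices (27): (27 of them)
  2-simplices (18): [0,1,4], [0,1,6], [0,2,6], [0,2,7], [0,4,5], [0,5,7], [1,2,4], [1,2,7], [1,6,8], [1,7,8], [2,3,4], [2,3,6], [3,4,8], [3,5,6], [3,5,7], [3,7,8], [4,5,8], [5,6,8]

giving chain groups C_0 ≅ Z^9, C_1 ≅ Z^27, C_2 ≅ Z^18.

∂_1: C_1 → C_0 maps an edge to its endpoints' difference, ∂[p,q] = q − p. For instance
  ∂[0,4] = [4] − [0].
This gives a 9×27 integer matrix of rank 8; reducing to Smith normal form yields diagonal entries (1,1,1,1,1,1,1,1).

The boundary map ∂_2: C_2 → C_1 sends each 2-simplex [p,q,r] to [q,r] − [p,r] + [p,q]. For instance
  ∂[5,6,8] = [6,8] − [5,8] + [5,6],
  ∂[4,5,8] = [5,8] − [4,8] + [4,5].
This gives a 27×18 integer matrix of rank 18; reducing to Smith normal form yields diagonal entries (1,1,1,1,1,1,1,1,1,1,1,1,1,1,1,1,1,2).

From H_k ≅ ker(∂_k) / im(∂_{k+1}) we obtain:

  H_2: rank ker ∂_2 − rank ∂_3 = (18 − 18) − 0 = 0, and there is no ∂_3, so H_2 = 0.

H_2 = 0.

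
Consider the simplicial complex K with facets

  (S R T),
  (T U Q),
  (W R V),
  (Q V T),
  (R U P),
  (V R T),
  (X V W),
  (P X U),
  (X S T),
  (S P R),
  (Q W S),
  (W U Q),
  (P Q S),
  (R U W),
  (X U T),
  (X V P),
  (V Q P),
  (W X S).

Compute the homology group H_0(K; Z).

We work with the vertex ordering P < Q < R < S < T < U < V < W < X. The simplices of K, each written with vertices in increasing order, are:

  0-simplices (9): P, Q, R, S, T, U, V, W, X
  1-simplices (27): PQ, PR, PS, PU, PV, PX, QS, QT, QU, QV, QW, RS, RT, RU, RV, RW, ST, SW, SX, TU, TV, TX, UW, UX, VW, VX, WX
  2-simplices (18): PQS, PQV, PRS, PRU, PUX, PVX, QSW, QTU, QTV, QUW, RST, RTV, RUW, RVW, STX, SWX, TUX, VWX

giving chain groups C_0 ≅ Z^9, C_1 ≅ Z^27, C_2 ≅ Z^18.

The boundary map ∂_1: C_1 → C_0 sends each edge [p,q] (with p < q) to q − p.
The 9×27 boundary matrix has rank 8 and Smith normal form diag(1,1,1,1,1,1,1,1).

The boundary map ∂_2: C_2 → C_1 maps a triangle to the signed sum of its edges. For instance
  ∂SWX = WX − SX + SW,
  ∂RTV = TV − RV + RT.
As a 27×18 matrix over Z this has rank 17, with invariant factors (1,1,1,1,1,1,1,1,1,1,1,1,1,1,1,1,1).

Now H_k = ker ∂_k / im ∂_{k+1}, so:

  H_0: rank C_0 − rank ∂_1 = 9 − 8 = 1, and the invariant factors of ∂_1 are all 1, so H_0 = Z.

(K is a triangulation of the torus T^2.)

H_0 ≅ Z.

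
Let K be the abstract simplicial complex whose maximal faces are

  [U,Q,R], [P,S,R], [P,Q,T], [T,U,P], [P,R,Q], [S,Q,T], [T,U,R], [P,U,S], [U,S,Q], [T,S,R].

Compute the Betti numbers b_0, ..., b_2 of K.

Order the vertices as P < Q < R < S < T < U. Listing each simplex with vertices in this order, K has dimension 2 with simplices:

  0-simplices (6): P, Q, R, S, T, U
  1-simplices (15): PQ, PR, PS, PT, PU, QR, QS, QT, QU, RS, RT, RU, ST, SU, TU
  2-simplices (10): PQR, PQT, PRS, PSU, PTU, QRU, QST, QSU, RST, RTU

Hence C_0 ≅ Z^6, C_1 ≅ Z^15, C_2 ≅ Z^10.

∂_1: C_1 → C_0 maps an edge to its endpoints' difference, ∂[p,q] = q − p. For instance
  ∂SU = U − S.
This gives a 6×15 integer matrix of rank 5; reducing to Smith normal form yields diagonal entries (1,1,1,1,1).

∂_2: C_2 → C_1 maps a triangle to the signed sum of its edges. For instance
  ∂PQR = QR − PR + PQ,
  ∂QRU = RU − QU + QR.
As a 15×10 matrix over Z this has rank 10, with invariant factors (1,1,1,1,1,1,1,1,1,2).

Reading off H_k = ker ∂_k / im ∂_{k+1}:

  H_0: rank C_0 − rank ∂_1 = 6 − 5 = 1, and the invariant factors of ∂_1 are all 1, so H_0 = Z.
  H_1: rank ker ∂_1 − rank ∂_2 = (15 − 5) − 10 = 0, and ∂_2 has invariant factor 2 > 1, so H_1 = Z/2.
  H_2: rank ker ∂_2 − rank ∂_3 = (10 − 10) − 0 = 0, and there is no ∂_3, so H_2 = 0.

(K is a triangulation of the real projective plane RP^2.)

Hence the Betti numbers are b_0 = 1, b_1 = 0, b_2 = 0.

b_0 = 1, b_1 = 0, b_2 = 0.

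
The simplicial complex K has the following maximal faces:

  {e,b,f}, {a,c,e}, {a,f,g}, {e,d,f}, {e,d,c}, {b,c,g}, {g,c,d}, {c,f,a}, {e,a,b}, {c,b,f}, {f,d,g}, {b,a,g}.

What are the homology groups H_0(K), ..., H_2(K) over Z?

H_0 ≅ Z,  H_1 ≅ Z/2,  H_2 = 0.

Order the vertices as a < b < c < d < e < f < g. Listing each simplex with vertices in this order, K has dimension 2 with simplices:

  0-simplices (7): a, b, c, d, e, f, g
  1-simplices (18): ab, ac, ae, af, ag, bc, be, bf, bg, cd, ce, cf, cg, de, df, dg, ef, fg
  2-simplices (12): abe, abg, ace, acf, afg, bcf, bcg, bef, cde, cdg, def, dfg

Hence C_0 ≅ Z^7, C_1 ≅ Z^18, C_2 ≅ Z^12.

The boundary map ∂_1: C_1 → C_0 maps an edge to its endpoints' difference, ∂[p,q] = q − p.
This gives a 7×18 integer matrix of rank 6; reducing to Smith normal form yields diagonal entries (1,1,1,1,1,1).

The boundary map ∂_2: C_2 → C_1 acts by ∂[p,q,r] = [q,r] − [p,r] + [p,q]. For instance
  ∂acf = cf − af + ac,
  ∂bcf = cf − bf + bc.
As a 18×12 matrix over Z this has rank 12, with invariant factors (1,1,1,1,1,1,1,1,1,1,1,2).

Now H_k = ker ∂_k / im ∂_{k+1}, so:

  H_0: rank C_0 − rank ∂_1 = 7 − 6 = 1, and the invariant factors of ∂_1 are all 1, so H_0 = Z.
  H_1: rank ker ∂_1 − rank ∂_2 = (18 − 6) − 12 = 0, and ∂_2 has invariant factor 2 > 1, so H_1 = Z/2.
  H_2: rank ker ∂_2 − rank ∂_3 = (12 − 12) − 0 = 0, and there is no ∂_3, so H_2 = 0.

(K is a triangulation of the real projective plane RP^2.)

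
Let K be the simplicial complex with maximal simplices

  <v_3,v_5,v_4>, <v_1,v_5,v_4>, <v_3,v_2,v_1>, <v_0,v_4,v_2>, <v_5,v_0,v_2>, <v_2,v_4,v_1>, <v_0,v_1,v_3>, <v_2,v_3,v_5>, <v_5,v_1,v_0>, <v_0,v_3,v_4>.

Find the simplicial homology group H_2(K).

K has 6 vertices, 15 edges, 10 triangles.
rank ∂_2 = 10, rank ∂_3 = 0 ⇒ b_2 = 10 − 10 − 0 = 0. So H_2 ≅ 0.

H_2 = 0.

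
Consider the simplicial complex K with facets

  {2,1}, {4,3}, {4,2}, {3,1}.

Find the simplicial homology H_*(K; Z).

Take the total order 1 < 2 < 3 < 4 on the vertex set. Then K (dimension 1) consists of the simplices:

  0-simplices (4): [1], [2], [3], [4]
  1-simplices (4): [1,2], [1,3], [2,4], [3,4]

giving chain groups C_0 ≅ Z^4, C_1 ≅ Z^4.

Boundary ∂_1: C_1 → C_0 maps an edge to its endpoints' difference, ∂[p,q] = q − p. For instance
  ∂[1,3] = [3] − [1].
As a 4×4 matrix over Z this has rank 3, with invariant factors (1,1,1).

Now H_k = ker ∂_k / im ∂_{k+1}, so:

  H_0: rank C_0 − rank ∂_1 = 4 − 3 = 1, and the invariant factors of ∂_1 are all 1, so H_0 ≅ Z.
  H_1: rank ker ∂_1 − rank ∂_2 = (4 − 3) − 0 = 1, and there is no ∂_2, so H_1 ≅ Z.

As a check, the Euler characteristic is 4 − 4 = 0, which agrees with 1 − 1 = 0.

H_0 = Z,  H_1 = Z.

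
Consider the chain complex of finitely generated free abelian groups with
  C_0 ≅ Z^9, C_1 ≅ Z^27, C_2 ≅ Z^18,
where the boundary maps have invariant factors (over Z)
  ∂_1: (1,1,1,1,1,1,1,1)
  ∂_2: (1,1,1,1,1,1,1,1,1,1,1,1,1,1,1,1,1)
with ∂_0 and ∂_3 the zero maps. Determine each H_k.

H_0 = Z,  H_1 = Z^2,  H_2 = Z.

H_0: b_0 = 9 − 0 − 8 = 1; torsion from ∂_1 factors > 1: none. So H_0 = Z.
H_1: b_1 = 27 − 8 − 17 = 2; torsion from ∂_2 factors > 1: none. So H_1 = Z^2.
H_2: b_2 = 18 − 17 − 0 = 1; torsion from ∂_3 factors > 1: none. So H_2 = Z.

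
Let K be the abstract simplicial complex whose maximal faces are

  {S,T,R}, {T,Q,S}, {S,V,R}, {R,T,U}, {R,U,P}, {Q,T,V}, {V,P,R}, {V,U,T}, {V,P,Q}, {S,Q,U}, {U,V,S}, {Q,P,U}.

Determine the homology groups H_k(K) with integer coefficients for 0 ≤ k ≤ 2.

H_0 = Z,  H_1 = Z/2,  H_2 = 0.

Fix the vertex order P < Q < R < S < T < U < V and write every simplex with vertices in increasing order. Then dim K = 2 and the simplices of K are:

  0-simplices (7): P, Q, R, S, T, U, V
  1-simplices (18): PQ, PR, PU, PV, QS, QT, QU, QV, RS, RT, RU, RV, ST, SU, SV, TU, TV, UV
  2-simplices (12): PQU, PQV, PRU, PRV, QST, QSU, QTV, RST, RSV, RTU, SUV, TUV

giving chain groups C_0 ≅ Z^7, C_1 ≅ Z^18, C_2 ≅ Z^12.

The boundary map ∂_1: C_1 → C_0 sends each edge [p,q] (with p < q) to q − p. For instance
  ∂RV = V − R.
This gives a 7×18 integer matrix of rank 6; reducing to Smith normal form yields diagonal entries (1,1,1,1,1,1).

∂_2: C_2 → C_1 maps a triangle to the signed sum of its edges. For instance
  ∂QSU = SU − QU + QS,
  ∂SUV = UV − SV + SU.
The resulting 18×12 matrix has rank 12, and its Smith normal form has invariant factors (1,1,1,1,1,1,1,1,1,1,1,2).

Reading off H_k = ker ∂_k / im ∂_{k+1}:

  H_0: rank C_0 − rank ∂_1 = 7 − 6 = 1, and the invariant factors of ∂_1 are all 1, so H_0 ≅ Z.
  H_1: rank ker ∂_1 − rank ∂_2 = (18 − 6) − 12 = 0, and ∂_2 has invariant factor 2 > 1, so H_1 ≅ Z/2.
  H_2: rank ker ∂_2 − rank ∂_3 = (12 − 12) − 0 = 0, and there is no ∂_3, so H_2 ≅ 0.

As a check, the Euler characteristic is 7 − 18 + 12 = 1, which agrees with 1 − 0 + 0 = 1.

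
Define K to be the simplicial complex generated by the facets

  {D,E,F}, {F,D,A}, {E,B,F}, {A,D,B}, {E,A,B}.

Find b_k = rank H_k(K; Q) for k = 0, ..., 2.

b_0 = 1, b_1 = 1, b_2 = 0.

We work with the vertex ordering A < B < D < E < F. The simplices of K, each written with vertices in increasing order, are:

  0-simplices (5): A, B, D, E, F
  1-simplices (10): AB, AD, AE, AF, BD, BE, BF, DE, DF, EF
  2-simplices (5): ABD, ABE, ADF, BEF, DEF

giving chain groups C_0 ≅ Z^5, C_1 ≅ Z^10, C_2 ≅ Z^5.

Boundary ∂_1: C_1 → C_0 maps an edge to its endpoints' difference, ∂[p,q] = q − p.
The resulting 5×10 matrix has rank 4, and its Smith normal form has invariant factors (1,1,1,1).

Boundary ∂_2: C_2 → C_1 maps a triangle to the signed sum of its edges. For instance
  ∂ABE = BE − AE + AB,
  ∂ADF = DF − AF + AD.
The resulting 10×5 matrix has rank 5, and its Smith normal form has invariant factors (1,1,1,1,1).

Reading off H_k = ker ∂_k / im ∂_{k+1}:

  H_0: rank C_0 − rank ∂_1 = 5 − 4 = 1, and the invariant factors of ∂_1 are all 1, so H_0 ≅ Z.
  H_1: rank ker ∂_1 − rank ∂_2 = (10 − 4) − 5 = 1, and the invariant factors of ∂_2 are all 1, so H_1 ≅ Z.
  H_2: rank ker ∂_2 − rank ∂_3 = (5 − 5) − 0 = 0, and there is no ∂_3, so H_2 ≅ 0.

Hence the Betti numbers are b_0 = 1, b_1 = 1, b_2 = 0.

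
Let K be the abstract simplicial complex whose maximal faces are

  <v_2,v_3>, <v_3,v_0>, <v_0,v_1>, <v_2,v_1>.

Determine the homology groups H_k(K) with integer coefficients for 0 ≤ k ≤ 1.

H_0 = Z,  H_1 = Z.

Fix the vertex order v_0 < v_1 < v_2 < v_3 and write every simplex with vertices in increasing order. Then dim K = 1 and the simplices of K are:

  0-simplices (4): [v_0], [v_1], [v_2], [v_3]
  1-simplices (4): [v_0,v_1], [v_0,v_3], [v_1,v_2], [v_2,v_3]

so the chain groups are C_0 ≅ Z^4, C_1 ≅ Z^4.

Boundary ∂_1: C_1 → C_0 maps an edge to its endpoints' difference, ∂[p,q] = q − p. For instance
  ∂[v_1,v_2] = [v_2] − [v_1].
As a 4×4 matrix over Z this has rank 3, with invariant factors (1,1,1).

Computing H_k = (kernel of ∂_k) / (image of ∂_{k+1}):

  H_0: rank C_0 − rank ∂_1 = 4 − 3 = 1, and the invariant factors of ∂_1 are all 1, so H_0 = Z.
  H_1: rank ker ∂_1 − rank ∂_2 = (4 − 3) − 0 = 1, and there is no ∂_2, so H_1 = Z.

As a check, the Euler characteristic is 4 − 4 = 0, which agrees with 1 − 1 = 0.
(K is a triangulation of the circle S^1.)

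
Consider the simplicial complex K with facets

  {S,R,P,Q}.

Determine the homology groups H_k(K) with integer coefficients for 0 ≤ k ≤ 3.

Take the total order P < Q < R < S on the vertex set. Then K (dimension 3) consists of the simplices:

  0-simplices (4): P, Q, R, S
  1-simplices (6): PQ, PR, PS, QR, QS, RS
  2-simplices (4): PQR, PQS, PRS, QRS
  3-simplices (1): PQRS

giving chain groups C_0 ≅ Z^4, C_1 ≅ Z^6, C_2 ≅ Z^4, C_3 ≅ Z^1.

∂_1: C_1 → C_0 is given by ∂[p,q] = [q] − [p]. For instance
  ∂QS = S − Q.
As a 4×6 matrix over Z this has rank 3, with invariant factors (1,1,1).

∂_2: C_2 → C_1 sends each 2-simplex [p,q,r] to [q,r] − [p,r] + [p,q]. For instance
  ∂PRS = RS − PS + PR,
  ∂PQR = QR − PR + PQ.
This gives a 6×4 integer matrix of rank 3; reducing to Smith normal form yields diagonal entries (1,1,1).

Boundary ∂_3: C_3 → C_2 sends each 3-simplex σ to the alternating sum Σ_i (−1)^i (σ with its i-th vertex removed). For instance
  ∂PQRS = QRS − PRS + PQS − PQR.
As a 4×1 matrix over Z this has rank 1, with invariant factors (1).

Computing H_k = (kernel of ∂_k) / (image of ∂_{k+1}):

  H_0: rank C_0 − rank ∂_1 = 4 − 3 = 1, and the invariant factors of ∂_1 are all 1, so H_0 ≅ Z.
  H_1: rank ker ∂_1 − rank ∂_2 = (6 − 3) − 3 = 0, and the invariant factors of ∂_2 are all 1, so H_1 ≅ 0.
  H_2: rank ker ∂_2 − rank ∂_3 = (4 − 3) − 1 = 0, and the invariant factors of ∂_3 are all 1, so H_2 ≅ 0.
  H_3: rank ker ∂_3 − rank ∂_4 = (1 − 1) − 0 = 0, and there is no ∂_4, so H_3 ≅ 0.

(K is a triangulation of the 3-simplex.)

H_0 = Z,  H_1 = 0,  H_2 = 0,  H_3 = 0.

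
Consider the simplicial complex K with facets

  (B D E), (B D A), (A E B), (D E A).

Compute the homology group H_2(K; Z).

Order the vertices as A < B < D < E. Listing each simplex with vertices in this order, K has dimension 2 with simplices:

  0-simplices (4): A, B, D, E
  1-simplices (6): AB, AD, AE, BD, BE, DE
  2-simplices (4): ABD, ABE, ADE, BDE

Hence C_0 ≅ Z^4, C_1 ≅ Z^6, C_2 ≅ Z^4.

The boundary map ∂_1: C_1 → C_0 is given by ∂[p,q] = [q] − [p]. For instance
  ∂AB = B − A.
The 4×6 boundary matrix has rank 3 and Smith normal form diag(1,1,1).

∂_2: C_2 → C_1 sends each 2-simplex [p,q,r] to [q,r] − [p,r] + [p,q]. For instance
  ∂ADE = DE − AE + AD,
  ∂ABE = BE − AE + AB.
This gives a 6×4 integer matrix of rank 3; reducing to Smith normal form yields diagonal entries (1,1,1).

Reading off H_k = ker ∂_k / im ∂_{k+1}:

  H_2: rank ker ∂_2 − rank ∂_3 = (4 − 3) − 0 = 1, and there is no ∂_3, so H_2 = Z.

(K is a triangulation of the 2-sphere S^2.)

H_2 ≅ Z.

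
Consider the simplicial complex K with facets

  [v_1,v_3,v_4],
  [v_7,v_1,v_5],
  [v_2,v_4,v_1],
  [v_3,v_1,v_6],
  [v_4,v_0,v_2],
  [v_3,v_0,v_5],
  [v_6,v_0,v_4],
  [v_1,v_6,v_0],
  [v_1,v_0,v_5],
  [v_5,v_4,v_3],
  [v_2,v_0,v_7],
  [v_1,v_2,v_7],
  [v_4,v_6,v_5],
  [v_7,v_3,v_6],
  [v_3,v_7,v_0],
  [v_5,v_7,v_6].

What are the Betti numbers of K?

Take the total order v_0 < v_1 < v_2 < v_3 < v_4 < v_5 < v_6 < v_7 on the vertex set. Then K (dimension 2) consists of the simplices:

  0-simplices (8): [v_0], [v_1], [v_2], [v_3], [v_4], [v_5], [v_6], [v_7]
  1-simplices (24): (24 of them)
  2-simplices (16): (16 of them)

Hence C_0 ≅ Z^8, C_1 ≅ Z^24, C_2 ≅ Z^16.

Boundary ∂_1: C_1 → C_0 is given by ∂[p,q] = [q] − [p]. For instance
  ∂[v_4,v_5] = [v_5] − [v_4].
This gives a 8×24 integer matrix of rank 7; reducing to Smith normal form yields diagonal entries (1,1,1,1,1,1,1).

∂_2: C_2 → C_1 maps a triangle to the signed sum of its edges. For instance
  ∂[v_1,v_2,v_7] = [v_2,v_7] − [v_1,v_7] + [v_1,v_2],
  ∂[v_3,v_4,v_5] = [v_4,v_5] − [v_3,v_5] + [v_3,v_4].
This gives a 24×16 integer matrix of rank 15; reducing to Smith normal form yields diagonal entries (1,1,1,1,1,1,1,1,1,1,1,1,1,1,1).

From H_k ≅ ker(∂_k) / im(∂_{k+1}) we obtain:

  H_0: rank C_0 − rank ∂_1 = 8 − 7 = 1, and the invariant factors of ∂_1 are all 1, so H_0 ≅ Z.
  H_1: rank ker ∂_1 − rank ∂_2 = (24 − 7) − 15 = 2, and the invariant factors of ∂_2 are all 1, so H_1 ≅ Z^2.
  H_2: rank ker ∂_2 − rank ∂_3 = (16 − 15) − 0 = 1, and there is no ∂_3, so H_2 ≅ Z.

Hence the Betti numbers are b_0 = 1, b_1 = 2, b_2 = 1.

b_0 = 1, b_1 = 2, b_2 = 1.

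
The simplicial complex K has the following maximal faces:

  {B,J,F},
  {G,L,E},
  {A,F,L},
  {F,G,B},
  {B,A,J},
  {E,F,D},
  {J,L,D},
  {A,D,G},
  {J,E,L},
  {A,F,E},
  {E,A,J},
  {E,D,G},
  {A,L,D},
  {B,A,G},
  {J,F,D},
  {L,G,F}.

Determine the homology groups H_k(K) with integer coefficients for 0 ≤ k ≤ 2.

H_0 = Z,  H_1 = Z^2,  H_2 = Z.

Fix the vertex order A < B < D < E < F < G < J < L and write every simplex with vertices in increasing order. Then dim K = 2 and the simplices of K are:

  0-simplices (8): A, B, D, E, F, G, J, L
  1-simplices (24): AB, AD, AE, AF, AG, AJ, AL, BF, BG, BJ, DE, DF, DG, DJ, DL, EF, EG, EJ, EL, FG, FJ, FL, GL, JL
  2-simplices (16): ABG, ABJ, ADG, ADL, AEF, AEJ, AFL, BFG, BFJ, DEF, DEG, DFJ, DJL, EGL, EJL, FGL

so the chain groups are C_0 ≅ Z^8, C_1 ≅ Z^24, C_2 ≅ Z^16.

The boundary map ∂_1: C_1 → C_0 is given by ∂[p,q] = [q] − [p]. For instance
  ∂AF = F − A.
The resulting 8×24 matrix has rank 7, and its Smith normal form has invariant factors (1,1,1,1,1,1,1).

∂_2: C_2 → C_1 maps a triangle to the signed sum of its edges. For instance
  ∂AFL = FL − AL + AF,
  ∂EJL = JL − EL + EJ.
The resulting 24×16 matrix has rank 15, and its Smith normal form has invariant factors (1,1,1,1,1,1,1,1,1,1,1,1,1,1,1).

Reading off H_k = ker ∂_k / im ∂_{k+1}:

  H_0: rank C_0 − rank ∂_1 = 8 − 7 = 1, and the invariant factors of ∂_1 are all 1, so H_0 ≅ Z.
  H_1: rank ker ∂_1 − rank ∂_2 = (24 − 7) − 15 = 2, and the invariant factors of ∂_2 are all 1, so H_1 ≅ Z^2.
  H_2: rank ker ∂_2 − rank ∂_3 = (16 − 15) − 0 = 1, and there is no ∂_3, so H_2 ≅ Z.

(K is a triangulation of the torus T^2.)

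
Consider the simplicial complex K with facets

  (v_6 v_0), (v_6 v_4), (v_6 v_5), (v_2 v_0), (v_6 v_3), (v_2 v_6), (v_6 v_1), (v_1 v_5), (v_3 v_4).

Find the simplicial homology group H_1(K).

H_1 = Z^3.

We work with the vertex ordering v_0 < v_1 < v_2 < v_3 < v_4 < v_5 < v_6. The simplices of K, each written with vertices in increasing order, are:

  0-simplices (7): [v_0], [v_1], [v_2], [v_3], [v_4], [v_5], [v_6]
  1-simplices (9): [v_0,v_2], [v_0,v_6], [v_1,v_5], [v_1,v_6], [v_2,v_6], [v_3,v_4], [v_3,v_6], [v_4,v_6], [v_5,v_6]

so the chain groups are C_0 ≅ Z^7, C_1 ≅ Z^9.

∂_1: C_1 → C_0 is given by ∂[p,q] = [q] − [p].
The 7×9 boundary matrix has rank 6 and Smith normal form diag(1,1,1,1,1,1).

Reading off H_k = ker ∂_k / im ∂_{k+1}:

  H_1: rank ker ∂_1 − rank ∂_2 = (9 − 6) − 0 = 3, and there is no ∂_2, so H_1 ≅ Z^3.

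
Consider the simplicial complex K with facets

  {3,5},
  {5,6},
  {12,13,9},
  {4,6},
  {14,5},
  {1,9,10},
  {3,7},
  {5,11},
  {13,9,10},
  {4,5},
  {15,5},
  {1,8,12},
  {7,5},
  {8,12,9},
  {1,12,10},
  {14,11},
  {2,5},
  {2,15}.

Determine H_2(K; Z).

Fix the vertex order 1 < 2 < 3 < 4 < 5 < 6 < 7 < 8 < 9 < 10 < 11 < 12 < 13 < 14 < 15 and write every simplex with vertices in increasing order. Then dim K = 2 and the simplices of K are:

  0-simplices (15): [1], [2], [3], [4], [5], [6], [7], [8], [9], [10], [11], [12], [13], [14], [15]
  1-simplices (24): (24 of them)
  2-simplices (6): [1,8,12], [1,9,10], [1,10,12], [8,9,12], [9,10,13], [9,12,13]

giving chain groups C_0 ≅ Z^15, C_1 ≅ Z^24, C_2 ≅ Z^6.

The boundary map ∂_1: C_1 → C_0 maps an edge to its endpoints' difference, ∂[p,q] = q − p. For instance
  ∂[1,8] = [8] − [1].
As a 15×24 matrix over Z this has rank 13, with invariant factors (1,1,1,1,1,1,1,1,1,1,1,1,1).

∂_2: C_2 → C_1 acts by ∂[p,q,r] = [q,r] − [p,r] + [p,q]. For instance
  ∂[8,9,12] = [9,12] − [8,12] + [8,9],
  ∂[9,10,13] = [10,13] − [9,13] + [9,10].
This gives a 24×6 integer matrix of rank 6; reducing to Smith normal form yields diagonal entries (1,1,1,1,1,1).

Reading off H_k = ker ∂_k / im ∂_{k+1}:

  H_2: rank ker ∂_2 − rank ∂_3 = (6 − 6) − 0 = 0, and there is no ∂_3, so H_2 = 0.

(K is a triangulation of the disjoint union of the cylinder S^1 x I and a wedge of 4 circles.)

H_2 = 0.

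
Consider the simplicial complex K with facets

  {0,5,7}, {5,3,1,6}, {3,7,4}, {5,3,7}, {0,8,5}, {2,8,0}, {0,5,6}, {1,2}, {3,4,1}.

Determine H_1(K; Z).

Order the vertices as 0 < 1 < 2 < 3 < 4 < 5 < 6 < 7 < 8. Listing each simplex with vertices in this order, K has dimension 3 with simplices:

  0-simplices (9): [0], [1], [2], [3], [4], [5], [6], [7], [8]
  1-simplices (19): [0,2], [0,5], [0,6], [0,7], [0,8], [1,2], [1,3], [1,4], [1,5], [1,6], [2,8], [3,4], [3,5], [3,6], [3,7], [4,7], [5,6], [5,7], [5,8]
  2-simplices (11): [0,2,8], [0,5,6], [0,5,7], [0,5,8], [1,3,4], [1,3,5], [1,3,6], [1,5,6], [3,4,7], [3,5,6], [3,5,7]
  3-simplices (1): [1,3,5,6]

Hence C_0 ≅ Z^9, C_1 ≅ Z^19, C_2 ≅ Z^11, C_3 ≅ Z^1.

The boundary map ∂_1: C_1 → C_0 sends each edge [p,q] (with p < q) to q − p. For instance
  ∂[3,4] = [4] − [3].
The 9×19 boundary matrix has rank 8 and Smith normal form diag(1,1,1,1,1,1,1,1).

Boundary ∂_2: C_2 → C_1 acts by ∂[p,q,r] = [q,r] − [p,r] + [p,q]. For instance
  ∂[0,5,6] = [5,6] − [0,6] + [0,5],
  ∂[3,5,6] = [5,6] − [3,6] + [3,5].
The resulting 19×11 matrix has rank 10, and its Smith normal form has invariant factors (1,1,1,1,1,1,1,1,1,1).

The boundary map ∂_3: C_3 → C_2 sends each 3-simplex σ to the alternating sum Σ_i (−1)^i (σ with its i-th vertex removed). For instance
  ∂[1,3,5,6] = [3,5,6] − [1,5,6] + [1,3,6] − [1,3,5].
The 11×1 boundary matrix has rank 1 and Smith normal form diag(1).

Now H_k = ker ∂_k / im ∂_{k+1}, so:

  H_1: rank ker ∂_1 − rank ∂_2 = (19 − 8) − 10 = 1, and the invariant factors of ∂_2 are all 1, so H_1 = Z.

H_1 ≅ Z.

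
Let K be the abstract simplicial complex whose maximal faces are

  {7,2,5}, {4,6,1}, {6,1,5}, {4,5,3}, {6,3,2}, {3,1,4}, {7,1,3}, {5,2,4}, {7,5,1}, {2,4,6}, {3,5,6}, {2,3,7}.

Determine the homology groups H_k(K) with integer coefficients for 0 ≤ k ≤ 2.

Take the total order 1 < 2 < 3 < 4 < 5 < 6 < 7 on the vertex set. Then K (dimension 2) consists of the simplices:

  0-simplices (7): [1], [2], [3], [4], [5], [6], [7]
  1-simplices (18): [1,3], [1,4], [1,5], [1,6], [1,7], [2,3], [2,4], [2,5], [2,6], [2,7], [3,4], [3,5], [3,6], [3,7], [4,5], [4,6], [5,6], [5,7]
  2-simplices (12): [1,3,4], [1,3,7], [1,4,6], [1,5,6], [1,5,7], [2,3,6], [2,3,7], [2,4,5], [2,4,6], [2,5,7], [3,4,5], [3,5,6]

Hence C_0 ≅ Z^7, C_1 ≅ Z^18, C_2 ≅ Z^12.

The boundary map ∂_1: C_1 → C_0 is given by ∂[p,q] = [q] − [p]. For instance
  ∂[1,3] = [3] − [1].
The 7×18 boundary matrix has rank 6 and Smith normal form diag(1,1,1,1,1,1).

Boundary ∂_2: C_2 → C_1 sends each 2-simplex [p,q,r] to [q,r] − [p,r] + [p,q]. For instance
  ∂[2,5,7] = [5,7] − [2,7] + [2,5],
  ∂[1,3,7] = [3,7] − [1,7] + [1,3].
This gives a 18×12 integer matrix of rank 12; reducing to Smith normal form yields diagonal entries (1,1,1,1,1,1,1,1,1,1,1,2).

Computing H_k = (kernel of ∂_k) / (image of ∂_{k+1}):

  H_0: rank C_0 − rank ∂_1 = 7 − 6 = 1, and the invariant factors of ∂_1 are all 1, so H_0 ≅ Z.
  H_1: rank ker ∂_1 − rank ∂_2 = (18 − 6) − 12 = 0, and ∂_2 has invariant factor 2 > 1, so H_1 ≅ Z/2.
  H_2: rank ker ∂_2 − rank ∂_3 = (12 − 12) − 0 = 0, and there is no ∂_3, so H_2 ≅ 0.

H_0 ≅ Z,  H_1 ≅ Z/2,  H_2 = 0.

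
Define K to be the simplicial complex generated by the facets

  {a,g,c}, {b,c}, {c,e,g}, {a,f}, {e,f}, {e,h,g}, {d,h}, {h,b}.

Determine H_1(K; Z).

Order the vertices as a < b < c < d < e < f < g < h. Listing each simplex with vertices in this order, K has dimension 2 with simplices:

  0-simplices (8): a, b, c, d, e, f, g, h
  1-simplices (12): ac, af, ag, bc, bh, ce, cg, dh, ef, eg, eh, gh
  2-simplices (3): acg, ceg, egh

giving chain groups C_0 ≅ Z^8, C_1 ≅ Z^12, C_2 ≅ Z^3.

The boundary map ∂_1: C_1 → C_0 is given by ∂[p,q] = [q] − [p]. For instance
  ∂ag = g − a.
The resulting 8×12 matrix has rank 7, and its Smith normal form has invariant factors (1,1,1,1,1,1,1).

The boundary map ∂_2: C_2 → C_1 acts by ∂[p,q,r] = [q,r] − [p,r] + [p,q]. For instance
  ∂acg = cg − ag + ac,
  ∂ceg = eg − cg + ce.
This gives a 12×3 integer matrix of rank 3; reducing to Smith normal form yields diagonal entries (1,1,1).

Now H_k = ker ∂_k / im ∂_{k+1}, so:

  H_1: rank ker ∂_1 − rank ∂_2 = (12 − 7) − 3 = 2, and the invariant factors of ∂_2 are all 1, so H_1 ≅ Z^2.

H_1 = Z^2.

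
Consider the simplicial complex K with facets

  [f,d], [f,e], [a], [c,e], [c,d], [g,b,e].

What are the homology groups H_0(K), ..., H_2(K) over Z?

Take the total order a < b < c < d < e < f < g on the vertex set. Then K (dimension 2) consists of the simplices:

  0-simplices (7): a, b, c, d, e, f, g
  1-simplices (7): be, bg, cd, ce, df, ef, eg
  2-simplices (1): beg

so the chain groups are C_0 ≅ Z^7, C_1 ≅ Z^7, C_2 ≅ Z^1.

∂_1: C_1 → C_0 maps an edge to its endpoints' difference, ∂[p,q] = q − p. For instance
  ∂ce = e − c.
The resulting 7×7 matrix has rank 5, and its Smith normal form has invariant factors (1,1,1,1,1).

∂_2: C_2 → C_1 sends each 2-simplex [p,q,r] to [q,r] − [p,r] + [p,q]. For instance
  ∂beg = eg − bg + be.
The resulting 7×1 matrix has rank 1, and its Smith normal form has invariant factors (1).

From H_k ≅ ker(∂_k) / im(∂_{k+1}) we obtain:

  H_0: rank C_0 − rank ∂_1 = 7 − 5 = 2, and the invariant factors of ∂_1 are all 1, so H_0 = Z^2.
  H_1: rank ker ∂_1 − rank ∂_2 = (7 − 5) − 1 = 1, and the invariant factors of ∂_2 are all 1, so H_1 = Z.
  H_2: rank ker ∂_2 − rank ∂_3 = (1 − 1) − 0 = 0, and there is no ∂_3, so H_2 = 0.

As a check, the Euler characteristic is 7 − 7 + 1 = 1, which agrees with 2 − 1 + 0 = 1.

H_0 ≅ Z^2,  H_1 ≅ Z,  H_2 = 0.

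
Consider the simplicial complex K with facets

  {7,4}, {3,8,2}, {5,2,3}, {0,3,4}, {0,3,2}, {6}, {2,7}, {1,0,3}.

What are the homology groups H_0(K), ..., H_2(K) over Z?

H_0 ≅ Z^2,  H_1 ≅ Z,  H_2 = 0.

Take the total order 0 < 1 < 2 < 3 < 4 < 5 < 6 < 7 < 8 on the vertex set. Then K (dimension 2) consists of the simplices:

  0-simplices (9): [0], [1], [2], [3], [4], [5], [6], [7], [8]
  1-simplices (13): [0,1], [0,2], [0,3], [0,4], [1,3], [2,3], [2,5], [2,7], [2,8], [3,4], [3,5], [3,8], [4,7]
  2-simplices (5): [0,1,3], [0,2,3], [0,3,4], [2,3,5], [2,3,8]

so the chain groups are C_0 ≅ Z^9, C_1 ≅ Z^13, C_2 ≅ Z^5.

∂_1: C_1 → C_0 sends each edge [p,q] (with p < q) to q − p. For instance
  ∂[2,3] = [3] − [2].
This gives a 9×13 integer matrix of rank 7; reducing to Smith normal form yields diagonal entries (1,1,1,1,1,1,1).

∂_2: C_2 → C_1 acts by ∂[p,q,r] = [q,r] − [p,r] + [p,q]. For instance
  ∂[0,1,3] = [1,3] − [0,3] + [0,1],
  ∂[0,2,3] = [2,3] − [0,3] + [0,2].
This gives a 13×5 integer matrix of rank 5; reducing to Smith normal form yields diagonal entries (1,1,1,1,1).

Now H_k = ker ∂_k / im ∂_{k+1}, so:

  H_0: rank C_0 − rank ∂_1 = 9 − 7 = 2, and the invariant factors of ∂_1 are all 1, so H_0 = Z^2.
  H_1: rank ker ∂_1 − rank ∂_2 = (13 − 7) − 5 = 1, and the invariant factors of ∂_2 are all 1, so H_1 = Z.
  H_2: rank ker ∂_2 − rank ∂_3 = (5 − 5) − 0 = 0, and there is no ∂_3, so H_2 = 0.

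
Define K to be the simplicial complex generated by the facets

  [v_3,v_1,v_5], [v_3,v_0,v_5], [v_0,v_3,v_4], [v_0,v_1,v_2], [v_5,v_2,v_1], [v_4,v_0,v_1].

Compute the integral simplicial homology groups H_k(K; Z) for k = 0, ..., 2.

Fix the vertex order v_0 < v_1 < v_2 < v_3 < v_4 < v_5 and write every simplex with vertices in increasing order. Then dim K = 2 and the simplices of K are:

  0-simplices (6): [v_0], [v_1], [v_2], [v_3], [v_4], [v_5]
  1-simplices (12): [v_0,v_1], [v_0,v_2], [v_0,v_3], [v_0,v_4], [v_0,v_5], [v_1,v_2], [v_1,v_3], [v_1,v_4], [v_1,v_5], [v_2,v_5], [v_3,v_4], [v_3,v_5]
  2-simplices (6): [v_0,v_1,v_2], [v_0,v_1,v_4], [v_0,v_3,v_4], [v_0,v_3,v_5], [v_1,v_2,v_5], [v_1,v_3,v_5]

so the chain groups are C_0 ≅ Z^6, C_1 ≅ Z^12, C_2 ≅ Z^6.

Boundary ∂_1: C_1 → C_0 sends each edge [p,q] (with p < q) to q − p. For instance
  ∂[v_1,v_2] = [v_2] − [v_1].
The resulting 6×12 matrix has rank 5, and its Smith normal form has invariant factors (1,1,1,1,1).

Boundary ∂_2: C_2 → C_1 maps a triangle to the signed sum of its edges. For instance
  ∂[v_0,v_3,v_5] = [v_3,v_5] − [v_0,v_5] + [v_0,v_3],
  ∂[v_0,v_1,v_4] = [v_1,v_4] − [v_0,v_4] + [v_0,v_1].
As a 12×6 matrix over Z this has rank 6, with invariant factors (1,1,1,1,1,1).

Computing H_k = (kernel of ∂_k) / (image of ∂_{k+1}):

  H_0: rank C_0 − rank ∂_1 = 6 − 5 = 1, and the invariant factors of ∂_1 are all 1, so H_0 = Z.
  H_1: rank ker ∂_1 − rank ∂_2 = (12 − 5) − 6 = 1, and the invariant factors of ∂_2 are all 1, so H_1 = Z.
  H_2: rank ker ∂_2 − rank ∂_3 = (6 − 6) − 0 = 0, and there is no ∂_3, so H_2 = 0.

(K is a triangulation of the cylinder S^1 x I.)

H_0 = Z,  H_1 = Z,  H_2 = 0.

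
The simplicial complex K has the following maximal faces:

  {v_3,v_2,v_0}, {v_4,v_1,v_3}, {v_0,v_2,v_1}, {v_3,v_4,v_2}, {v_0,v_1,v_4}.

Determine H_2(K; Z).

Order the vertices as v_0 < v_1 < v_2 < v_3 < v_4. Listing each simplex with vertices in this order, K has dimension 2 with simplices:

  0-simplices (5): [v_0], [v_1], [v_2], [v_3], [v_4]
  1-simplices (10): [v_0,v_1], [v_0,v_2], [v_0,v_3], [v_0,v_4], [v_1,v_2], [v_1,v_3], [v_1,v_4], [v_2,v_3], [v_2,v_4], [v_3,v_4]
  2-simplices (5): [v_0,v_1,v_2], [v_0,v_1,v_4], [v_0,v_2,v_3], [v_1,v_3,v_4], [v_2,v_3,v_4]

giving chain groups C_0 ≅ Z^5, C_1 ≅ Z^10, C_2 ≅ Z^5.

∂_1: C_1 → C_0 is given by ∂[p,q] = [q] − [p]. For instance
  ∂[v_1,v_3] = [v_3] − [v_1].
This gives a 5×10 integer matrix of rank 4; reducing to Smith normal form yields diagonal entries (1,1,1,1).

∂_2: C_2 → C_1 sends each 2-simplex [p,q,r] to [q,r] − [p,r] + [p,q]. For instance
  ∂[v_0,v_1,v_4] = [v_1,v_4] − [v_0,v_4] + [v_0,v_1],
  ∂[v_0,v_2,v_3] = [v_2,v_3] − [v_0,v_3] + [v_0,v_2].
The 10×5 boundary matrix has rank 5 and Smith normal form diag(1,1,1,1,1).

Reading off H_k = ker ∂_k / im ∂_{k+1}:

  H_2: rank ker ∂_2 − rank ∂_3 = (5 − 5) − 0 = 0, and there is no ∂_3, so H_2 ≅ 0.

(K is a triangulation of the Möbius band.)

H_2 = 0.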